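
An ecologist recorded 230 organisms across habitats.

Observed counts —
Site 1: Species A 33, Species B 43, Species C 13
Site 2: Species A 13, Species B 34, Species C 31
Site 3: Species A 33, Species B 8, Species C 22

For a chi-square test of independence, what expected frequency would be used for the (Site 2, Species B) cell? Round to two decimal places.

Row total (Site 2) = 78; column total (Species B) = 85; grand total N = 230.
Expected count = (row total × column total) / N = 78 × 85 / 230 = 28.83.

28.83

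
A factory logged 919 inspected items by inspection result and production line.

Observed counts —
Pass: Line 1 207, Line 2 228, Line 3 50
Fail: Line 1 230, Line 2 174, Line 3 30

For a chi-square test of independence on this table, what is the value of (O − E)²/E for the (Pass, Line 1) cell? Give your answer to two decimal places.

Row total (Pass) = 485; column total (Line 1) = 437; N = 919.
Expected count E = 485 × 437 / 919 = 230.626.
Contribution = (O − E)²/E = (207 − 230.626)² / 230.626 = 2.42.

2.42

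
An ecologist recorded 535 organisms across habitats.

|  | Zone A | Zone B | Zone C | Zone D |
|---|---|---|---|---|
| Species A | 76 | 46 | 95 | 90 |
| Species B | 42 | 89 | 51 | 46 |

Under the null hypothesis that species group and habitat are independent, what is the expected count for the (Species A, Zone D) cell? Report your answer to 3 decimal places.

Row total (Species A) = 307; column total (Zone D) = 136; grand total N = 535.
Expected count = (row total × column total) / N = 307 × 136 / 535 = 78.041.

78.041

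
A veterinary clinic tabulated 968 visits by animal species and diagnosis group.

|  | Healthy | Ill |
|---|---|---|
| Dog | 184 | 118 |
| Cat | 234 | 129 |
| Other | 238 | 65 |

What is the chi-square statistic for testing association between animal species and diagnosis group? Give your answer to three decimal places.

24.406

Row totals: 302, 363, 303. Column totals: 656, 312. Grand total N = 968.
Expected counts (row total × column total / N):
  Dog, Healthy: 302×656/968 = 204.6612
  Dog, Ill: 302×312/968 = 97.3388
  Cat, Healthy: 363×656/968 = 246.0000
  Cat, Ill: 363×312/968 = 117.0000
  Other, Healthy: 303×656/968 = 205.3388
  Other, Ill: 303×312/968 = 97.6612
Contributions (O − E)²/E:
  (184 − 204.6612)²/204.6612 = 2.0858
  (118 − 97.3388)²/97.3388 = 4.3856
  (234 − 246.0000)²/246.0000 = 0.5854
  (129 − 117.0000)²/117.0000 = 1.2308
  (238 − 205.3388)²/205.3388 = 5.1951
  (65 − 97.6612)²/97.6612 = 10.9230
χ² = 2.0858 + 4.3856 + 0.5854 + 1.2308 + 5.1951 + 10.9230 = 24.406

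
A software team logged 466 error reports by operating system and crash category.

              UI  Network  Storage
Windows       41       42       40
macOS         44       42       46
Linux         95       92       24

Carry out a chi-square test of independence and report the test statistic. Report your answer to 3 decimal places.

32.233

Row totals: 123, 132, 211. Column totals: 180, 176, 110. Grand total N = 466.
Expected counts (row total × column total / N):
  Windows, UI: 123×180/466 = 47.5107
  Windows, Network: 123×176/466 = 46.4549
  Windows, Storage: 123×110/466 = 29.0343
  macOS, UI: 132×180/466 = 50.9871
  macOS, Network: 132×176/466 = 49.8541
  macOS, Storage: 132×110/466 = 31.1588
  Linux, UI: 211×180/466 = 81.5021
  Linux, Network: 211×176/466 = 79.6910
  Linux, Storage: 211×110/466 = 49.8069
Contributions (O − E)²/E:
  (41 − 47.5107)²/47.5107 = 0.8922
  (42 − 46.4549)²/46.4549 = 0.4272
  (40 − 29.0343)²/29.0343 = 4.1415
  (44 − 50.9871)²/50.9871 = 0.9575
  (42 − 49.8541)²/49.8541 = 1.2373
  (46 − 31.1588)²/31.1588 = 7.0690
  (95 − 81.5021)²/81.5021 = 2.2354
  (92 − 79.6910)²/79.6910 = 1.9012
  (24 − 49.8069)²/49.8069 = 13.3716
χ² = 0.8922 + 0.4272 + 4.1415 + 0.9575 + 1.2373 + 7.0690 + 2.2354 + 1.9012 + 13.3716 = 32.233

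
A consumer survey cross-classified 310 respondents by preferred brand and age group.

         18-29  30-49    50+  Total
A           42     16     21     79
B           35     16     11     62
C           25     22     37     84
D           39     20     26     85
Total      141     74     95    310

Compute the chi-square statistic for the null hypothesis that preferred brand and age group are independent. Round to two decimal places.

16.67

Grand total N = 310.
Expected counts (row total × column total / N):
  A, 18-29: 79×141/310 = 35.932
  A, 30-49: 79×74/310 = 18.858
  A, 50+: 79×95/310 = 24.210
  B, 18-29: 62×141/310 = 28.200
  B, 30-49: 62×74/310 = 14.800
  B, 50+: 62×95/310 = 19.000
  C, 18-29: 84×141/310 = 38.206
  C, 30-49: 84×74/310 = 20.052
  C, 50+: 84×95/310 = 25.742
  D, 18-29: 85×141/310 = 38.661
  D, 30-49: 85×74/310 = 20.290
  D, 50+: 85×95/310 = 26.048
Contributions (O − E)²/E:
  (42 − 35.932)²/35.932 = 1.0247
  (16 − 18.858)²/18.858 = 0.4331
  (21 − 24.210)²/24.210 = 0.4256
  (35 − 28.200)²/28.200 = 1.6397
  (16 − 14.800)²/14.800 = 0.0973
  (11 − 19.000)²/19.000 = 3.3684
  (25 − 38.206)²/38.206 = 4.5647
  (22 − 20.052)²/20.052 = 0.1892
  (37 − 25.742)²/25.742 = 4.9236
  (39 − 38.661)²/38.661 = 0.0030
  (20 − 20.290)²/20.290 = 0.0041
  (26 − 26.048)²/26.048 = 0.0001
χ² = 1.0247 + 0.4331 + 0.4256 + 1.6397 + 0.0973 + 3.3684 + 4.5647 + 0.1892 + 4.9236 + 0.0030 + 0.0041 + 0.0001 = 16.67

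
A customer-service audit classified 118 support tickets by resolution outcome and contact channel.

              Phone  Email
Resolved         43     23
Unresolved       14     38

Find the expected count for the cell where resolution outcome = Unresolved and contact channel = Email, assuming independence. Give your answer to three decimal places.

26.881

Row total (Unresolved) = 52; column total (Email) = 61; grand total N = 118.
Expected count = (row total × column total) / N = 52 × 61 / 118 = 26.881.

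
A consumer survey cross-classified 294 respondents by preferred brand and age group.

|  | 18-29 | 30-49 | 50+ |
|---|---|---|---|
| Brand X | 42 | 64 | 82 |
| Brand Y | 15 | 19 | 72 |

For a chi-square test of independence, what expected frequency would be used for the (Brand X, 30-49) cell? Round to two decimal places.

Row total (Brand X) = 188; column total (30-49) = 83; grand total N = 294.
Expected count = (row total × column total) / N = 188 × 83 / 294 = 53.07.

53.07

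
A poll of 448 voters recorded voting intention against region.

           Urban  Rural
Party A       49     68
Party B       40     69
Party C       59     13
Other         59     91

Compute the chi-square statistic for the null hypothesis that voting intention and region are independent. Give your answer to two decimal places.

44.69

Row totals: 117, 109, 72, 150. Column totals: 207, 241. Grand total N = 448.
Expected counts (row total × column total / N):
  Party A, Urban: 117×207/448 = 54.060
  Party A, Rural: 117×241/448 = 62.940
  Party B, Urban: 109×207/448 = 50.364
  Party B, Rural: 109×241/448 = 58.636
  Party C, Urban: 72×207/448 = 33.268
  Party C, Rural: 72×241/448 = 38.732
  Other, Urban: 150×207/448 = 69.308
  Other, Rural: 150×241/448 = 80.692
Contributions (O − E)²/E:
  (49 − 54.060)²/54.060 = 0.4736
  (68 − 62.940)²/62.940 = 0.4068
  (40 − 50.364)²/50.364 = 2.1327
  (69 − 58.636)²/58.636 = 1.8319
  (59 − 33.268)²/33.268 = 19.9031
  (13 − 38.732)²/38.732 = 17.0953
  (59 − 69.308)²/69.308 = 1.5331
  (91 − 80.692)²/80.692 = 1.3168
χ² = 0.4736 + 0.4068 + 2.1327 + 1.8319 + 19.9031 + 17.0953 + 1.5331 + 1.3168 = 44.69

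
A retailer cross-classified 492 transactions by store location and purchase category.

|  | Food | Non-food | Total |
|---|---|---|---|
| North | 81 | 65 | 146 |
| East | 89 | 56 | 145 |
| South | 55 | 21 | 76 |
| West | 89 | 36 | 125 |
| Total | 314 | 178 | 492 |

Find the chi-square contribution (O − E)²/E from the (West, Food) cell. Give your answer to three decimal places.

1.066

Row total (West) = 125; column total (Food) = 314; N = 492.
Expected count E = 125 × 314 / 492 = 79.7764.
Contribution = (O − E)²/E = (89 − 79.7764)² / 79.7764 = 1.066.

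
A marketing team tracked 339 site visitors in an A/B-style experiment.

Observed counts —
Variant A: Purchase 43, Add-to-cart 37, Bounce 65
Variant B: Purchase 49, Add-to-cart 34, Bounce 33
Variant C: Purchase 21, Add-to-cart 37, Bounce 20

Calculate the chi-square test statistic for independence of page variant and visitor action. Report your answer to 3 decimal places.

19.732

Row totals: 145, 116, 78. Column totals: 113, 108, 118. Grand total N = 339.
Expected counts (row total × column total / N):
  Variant A, Purchase: 145×113/339 = 48.33333
  Variant A, Add-to-cart: 145×108/339 = 46.19469
  Variant A, Bounce: 145×118/339 = 50.47198
  Variant B, Purchase: 116×113/339 = 38.66667
  Variant B, Add-to-cart: 116×108/339 = 36.95575
  Variant B, Bounce: 116×118/339 = 40.37758
  Variant C, Purchase: 78×113/339 = 26.00000
  Variant C, Add-to-cart: 78×108/339 = 24.84956
  Variant C, Bounce: 78×118/339 = 27.15044
Contributions (O − E)²/E:
  (43 − 48.33333)²/48.33333 = 0.5885
  (37 − 46.19469)²/46.19469 = 1.8301
  (65 − 50.47198)²/50.47198 = 4.1818
  (49 − 38.66667)²/38.66667 = 2.7615
  (34 − 36.95575)²/36.95575 = 0.2364
  (33 − 40.37758)²/40.37758 = 1.3480
  (21 − 26.00000)²/26.00000 = 0.9615
  (37 − 24.84956)²/24.84956 = 5.9411
  (20 − 27.15044)²/27.15044 = 1.8832
χ² = 0.5885 + 1.8301 + 4.1818 + 2.7615 + 0.2364 + 1.3480 + 0.9615 + 5.9411 + 1.8832 = 19.732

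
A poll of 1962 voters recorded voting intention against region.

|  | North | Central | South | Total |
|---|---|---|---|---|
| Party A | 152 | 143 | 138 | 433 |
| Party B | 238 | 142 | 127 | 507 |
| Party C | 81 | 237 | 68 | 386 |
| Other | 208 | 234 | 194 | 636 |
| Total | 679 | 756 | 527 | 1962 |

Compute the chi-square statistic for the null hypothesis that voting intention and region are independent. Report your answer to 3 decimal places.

Grand total N = 1962.
Expected counts (row total × column total / N):
  Party A, North: 433×679/1962 = 149.8507
  Party A, Central: 433×756/1962 = 166.8440
  Party A, South: 433×527/1962 = 116.3053
  Party B, North: 507×679/1962 = 175.4602
  Party B, Central: 507×756/1962 = 195.3578
  Party B, South: 507×527/1962 = 136.1820
  Party C, North: 386×679/1962 = 133.5851
  Party C, Central: 386×756/1962 = 148.7339
  Party C, South: 386×527/1962 = 103.6809
  Other, North: 636×679/1962 = 220.1040
  Other, Central: 636×756/1962 = 245.0642
  Other, South: 636×527/1962 = 170.8318
Contributions (O − E)²/E:
  (152 − 149.8507)²/149.8507 = 0.0308
  (143 − 166.8440)²/166.8440 = 3.4076
  (138 − 116.3053)²/116.3053 = 4.0468
  (238 − 175.4602)²/175.4602 = 22.2912
  (142 − 195.3578)²/195.3578 = 14.5735
  (127 − 136.1820)²/136.1820 = 0.6191
  (81 − 133.5851)²/133.5851 = 20.6999
  (237 − 148.7339)²/148.7339 = 52.3815
  (68 − 103.6809)²/103.6809 = 12.2793
  (208 − 220.1040)²/220.1040 = 0.6656
  (234 − 245.0642)²/245.0642 = 0.4995
  (194 − 170.8318)²/170.8318 = 3.1421
χ² = 0.0308 + 3.4076 + 4.0468 + 22.2912 + 14.5735 + 0.6191 + 20.6999 + 52.3815 + 12.2793 + 0.6656 + 0.4995 + 3.1421 = 134.637

134.637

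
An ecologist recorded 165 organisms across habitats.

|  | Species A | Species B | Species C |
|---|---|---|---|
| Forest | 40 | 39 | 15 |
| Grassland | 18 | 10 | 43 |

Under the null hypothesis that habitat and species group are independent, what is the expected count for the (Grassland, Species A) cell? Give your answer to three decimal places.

Row total (Grassland) = 71; column total (Species A) = 58; grand total N = 165.
Expected count = (row total × column total) / N = 71 × 58 / 165 = 24.958.

24.958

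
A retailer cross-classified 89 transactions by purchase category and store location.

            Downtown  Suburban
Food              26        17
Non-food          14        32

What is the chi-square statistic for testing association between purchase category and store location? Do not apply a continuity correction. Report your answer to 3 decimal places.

Row totals: 43, 46. Column totals: 40, 49. Grand total N = 89.
Expected counts (row total × column total / N):
  Food, Downtown: 43×40/89 = 19.3258
  Food, Suburban: 43×49/89 = 23.6742
  Non-food, Downtown: 46×40/89 = 20.6742
  Non-food, Suburban: 46×49/89 = 25.3258
Contributions (O − E)²/E:
  (26 − 19.3258)²/19.3258 = 2.3049
  (17 − 23.6742)²/23.6742 = 1.8816
  (14 − 20.6742)²/20.6742 = 2.1546
  (32 − 25.3258)²/25.3258 = 1.7589
χ² = 2.3049 + 1.8816 + 2.1546 + 1.7589 = 8.100

8.100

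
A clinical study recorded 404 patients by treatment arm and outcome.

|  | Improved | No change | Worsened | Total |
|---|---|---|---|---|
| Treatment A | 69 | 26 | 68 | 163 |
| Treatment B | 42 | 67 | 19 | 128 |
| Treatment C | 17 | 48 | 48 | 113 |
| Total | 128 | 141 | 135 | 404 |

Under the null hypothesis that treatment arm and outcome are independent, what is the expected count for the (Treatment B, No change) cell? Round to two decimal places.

44.67

Row total (Treatment B) = 128; column total (No change) = 141; grand total N = 404.
Expected count = (row total × column total) / N = 128 × 141 / 404 = 44.67.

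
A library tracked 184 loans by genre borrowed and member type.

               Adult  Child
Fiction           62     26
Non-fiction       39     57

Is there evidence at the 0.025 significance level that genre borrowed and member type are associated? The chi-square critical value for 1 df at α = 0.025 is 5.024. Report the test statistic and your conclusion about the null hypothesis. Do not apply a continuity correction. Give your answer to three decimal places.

Row totals: 88, 96. Column totals: 101, 83. Grand total N = 184.
Expected counts (row total × column total / N):
  Fiction, Adult: 88×101/184 = 48.3043
  Fiction, Child: 88×83/184 = 39.6957
  Non-fiction, Adult: 96×101/184 = 52.6957
  Non-fiction, Child: 96×83/184 = 43.3043
Contributions (O − E)²/E:
  (62 − 48.3043)²/48.3043 = 3.8831
  (26 − 39.6957)²/39.6957 = 4.7253
  (39 − 52.6957)²/52.6957 = 3.5595
  (57 − 43.3043)²/43.3043 = 4.3315
χ² = 3.8831 + 4.7253 + 3.5595 + 4.3315 = 16.499
df = (2−1)(2−1) = 1. Since 16.499 > 5.024, reject the null hypothesis of independence at α = 0.025.

16.499; reject H₀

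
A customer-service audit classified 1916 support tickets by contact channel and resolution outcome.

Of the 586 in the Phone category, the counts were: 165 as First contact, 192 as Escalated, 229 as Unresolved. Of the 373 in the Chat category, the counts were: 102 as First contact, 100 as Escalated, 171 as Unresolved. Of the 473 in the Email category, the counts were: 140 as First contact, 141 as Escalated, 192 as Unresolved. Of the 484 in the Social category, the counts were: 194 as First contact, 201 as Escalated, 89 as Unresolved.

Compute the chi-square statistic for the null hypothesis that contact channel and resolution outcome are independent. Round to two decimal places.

Row totals: 586, 373, 473, 484. Column totals: 601, 634, 681. Grand total N = 1916.
Expected counts (row total × column total / N):
  Phone, First contact: 586×601/1916 = 183.813
  Phone, Escalated: 586×634/1916 = 193.906
  Phone, Unresolved: 586×681/1916 = 208.281
  Chat, First contact: 373×601/1916 = 117.001
  Chat, Escalated: 373×634/1916 = 123.425
  Chat, Unresolved: 373×681/1916 = 132.575
  Email, First contact: 473×601/1916 = 148.368
  Email, Escalated: 473×634/1916 = 156.515
  Email, Unresolved: 473×681/1916 = 168.117
  Social, First contact: 484×601/1916 = 151.818
  Social, Escalated: 484×634/1916 = 160.154
  Social, Unresolved: 484×681/1916 = 172.027
Contributions (O − E)²/E:
  (165 − 183.813)²/183.813 = 1.9255
  (192 − 193.906)²/193.906 = 0.0187
  (229 − 208.281)²/208.281 = 2.0610
  (102 − 117.001)²/117.001 = 1.9233
  (100 − 123.425)²/123.425 = 4.4459
  (171 − 132.575)²/132.575 = 11.1369
  (140 − 148.368)²/148.368 = 0.4720
  (141 − 156.515)²/156.515 = 1.5380
  (192 − 168.117)²/168.117 = 3.3929
  (194 − 151.818)²/151.818 = 11.7201
  (201 − 160.154)²/160.154 = 10.4174
  (89 − 172.027)²/172.027 = 40.0721
χ² = 1.9255 + 0.0187 + 2.0610 + 1.9233 + 4.4459 + 11.1369 + 0.4720 + 1.5380 + 3.3929 + 11.7201 + 10.4174 + 40.0721 = 89.12

89.12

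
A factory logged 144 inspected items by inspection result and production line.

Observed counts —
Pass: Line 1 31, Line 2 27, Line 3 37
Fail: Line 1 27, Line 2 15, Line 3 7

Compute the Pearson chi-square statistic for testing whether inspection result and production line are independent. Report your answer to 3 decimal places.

10.540

Row totals: 95, 49. Column totals: 58, 42, 44. Grand total N = 144.
Expected counts (row total × column total / N):
  Pass, Line 1: 95×58/144 = 38.263889
  Pass, Line 2: 95×42/144 = 27.708333
  Pass, Line 3: 95×44/144 = 29.027778
  Fail, Line 1: 49×58/144 = 19.736111
  Fail, Line 2: 49×42/144 = 14.291667
  Fail, Line 3: 49×44/144 = 14.972222
Contributions (O − E)²/E:
  (31 − 38.263889)²/38.263889 = 1.3790
  (27 − 27.708333)²/27.708333 = 0.0181
  (37 − 29.027778)²/29.027778 = 2.1895
  (27 − 19.736111)²/19.736111 = 2.6735
  (15 − 14.291667)²/14.291667 = 0.0351
  (7 − 14.972222)²/14.972222 = 4.2449
χ² = 1.3790 + 0.0181 + 2.1895 + 2.6735 + 0.0351 + 4.2449 = 10.540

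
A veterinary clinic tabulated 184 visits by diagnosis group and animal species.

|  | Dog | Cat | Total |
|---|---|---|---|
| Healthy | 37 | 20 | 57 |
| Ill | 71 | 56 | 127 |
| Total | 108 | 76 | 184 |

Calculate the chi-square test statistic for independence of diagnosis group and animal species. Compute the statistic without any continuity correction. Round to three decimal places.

Grand total N = 184.
Expected counts (row total × column total / N):
  Healthy, Dog: 57×108/184 = 33.4565
  Healthy, Cat: 57×76/184 = 23.5435
  Ill, Dog: 127×108/184 = 74.5435
  Ill, Cat: 127×76/184 = 52.4565
Contributions (O − E)²/E:
  (37 − 33.4565)²/33.4565 = 0.3753
  (20 − 23.5435)²/23.5435 = 0.5333
  (71 − 74.5435)²/74.5435 = 0.1684
  (56 − 52.4565)²/52.4565 = 0.2394
χ² = 0.3753 + 0.5333 + 0.1684 + 0.2394 = 1.316

1.316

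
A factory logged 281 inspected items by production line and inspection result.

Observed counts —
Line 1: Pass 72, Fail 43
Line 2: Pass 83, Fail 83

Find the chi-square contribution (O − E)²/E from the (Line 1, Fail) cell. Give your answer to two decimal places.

1.42

Row total (Line 1) = 115; column total (Fail) = 126; N = 281.
Expected count E = 115 × 126 / 281 = 51.566.
Contribution = (O − E)²/E = (43 − 51.566)² / 51.566 = 1.42.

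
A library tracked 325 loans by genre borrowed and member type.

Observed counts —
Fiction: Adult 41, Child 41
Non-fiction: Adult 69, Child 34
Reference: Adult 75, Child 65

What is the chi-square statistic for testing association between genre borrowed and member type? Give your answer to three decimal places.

6.501

Row totals: 82, 103, 140. Column totals: 185, 140. Grand total N = 325.
Expected counts (row total × column total / N):
  Fiction, Adult: 82×185/325 = 46.6769
  Fiction, Child: 82×140/325 = 35.3231
  Non-fiction, Adult: 103×185/325 = 58.6308
  Non-fiction, Child: 103×140/325 = 44.3692
  Reference, Adult: 140×185/325 = 79.6923
  Reference, Child: 140×140/325 = 60.3077
Contributions (O − E)²/E:
  (41 − 46.6769)²/46.6769 = 0.6904
  (41 − 35.3231)²/35.3231 = 0.9124
  (69 − 58.6308)²/58.6308 = 1.8339
  (34 − 44.3692)²/44.3692 = 2.4233
  (75 − 79.6923)²/79.6923 = 0.2763
  (65 − 60.3077)²/60.3077 = 0.3651
χ² = 0.6904 + 0.9124 + 1.8339 + 2.4233 + 0.2763 + 0.3651 = 6.501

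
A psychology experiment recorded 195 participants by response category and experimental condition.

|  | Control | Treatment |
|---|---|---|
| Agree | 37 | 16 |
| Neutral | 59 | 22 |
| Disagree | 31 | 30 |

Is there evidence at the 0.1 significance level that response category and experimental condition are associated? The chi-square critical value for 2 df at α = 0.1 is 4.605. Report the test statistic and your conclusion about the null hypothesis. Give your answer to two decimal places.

8.13; reject H₀

Row totals: 53, 81, 61. Column totals: 127, 68. Grand total N = 195.
Expected counts (row total × column total / N):
  Agree, Control: 53×127/195 = 34.518
  Agree, Treatment: 53×68/195 = 18.482
  Neutral, Control: 81×127/195 = 52.754
  Neutral, Treatment: 81×68/195 = 28.246
  Disagree, Control: 61×127/195 = 39.728
  Disagree, Treatment: 61×68/195 = 21.272
Contributions (O − E)²/E:
  (37 − 34.518)²/34.518 = 0.1785
  (16 − 18.482)²/18.482 = 0.3333
  (59 − 52.754)²/52.754 = 0.7395
  (22 − 28.246)²/28.246 = 1.3812
  (31 − 39.728)²/39.728 = 1.9175
  (30 − 21.272)²/21.272 = 3.5811
χ² = 0.1785 + 0.3333 + 0.7395 + 1.3812 + 1.9175 + 3.5811 = 8.13
df = (3−1)(2−1) = 2. Since 8.13 > 4.605, reject the null hypothesis of independence at α = 0.1.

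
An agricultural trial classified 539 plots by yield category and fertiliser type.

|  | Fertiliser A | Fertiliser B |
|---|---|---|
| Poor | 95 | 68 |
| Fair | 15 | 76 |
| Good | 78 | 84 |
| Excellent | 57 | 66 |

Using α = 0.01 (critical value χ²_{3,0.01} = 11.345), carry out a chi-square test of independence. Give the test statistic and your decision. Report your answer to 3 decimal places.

42.137; reject H₀

Row totals: 163, 91, 162, 123. Column totals: 245, 294. Grand total N = 539.
Expected counts (row total × column total / N):
  Poor, Fertiliser A: 163×245/539 = 74.0909
  Poor, Fertiliser B: 163×294/539 = 88.9091
  Fair, Fertiliser A: 91×245/539 = 41.3636
  Fair, Fertiliser B: 91×294/539 = 49.6364
  Good, Fertiliser A: 162×245/539 = 73.6364
  Good, Fertiliser B: 162×294/539 = 88.3636
  Excellent, Fertiliser A: 123×245/539 = 55.9091
  Excellent, Fertiliser B: 123×294/539 = 67.0909
Contributions (O − E)²/E:
  (95 − 74.0909)²/74.0909 = 5.9007
  (68 − 88.9091)²/88.9091 = 4.9173
  (15 − 41.3636)²/41.3636 = 16.8032
  (76 − 49.6364)²/49.6364 = 14.0026
  (78 − 73.6364)²/73.6364 = 0.2586
  (84 − 88.3636)²/88.3636 = 0.2155
  (57 − 55.9091)²/55.9091 = 0.0213
  (66 − 67.0909)²/67.0909 = 0.0177
χ² = 5.9007 + 4.9173 + 16.8032 + 14.0026 + 0.2586 + 0.2155 + 0.0213 + 0.0177 = 42.137
df = (4−1)(2−1) = 3. Since 42.137 > 11.345, reject the null hypothesis of independence at α = 0.01.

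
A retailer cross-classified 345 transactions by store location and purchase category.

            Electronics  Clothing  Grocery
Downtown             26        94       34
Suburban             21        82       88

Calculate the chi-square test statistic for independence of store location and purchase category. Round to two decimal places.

21.53

Row totals: 154, 191. Column totals: 47, 176, 122. Grand total N = 345.
Expected counts (row total × column total / N):
  Downtown, Electronics: 154×47/345 = 20.980
  Downtown, Clothing: 154×176/345 = 78.562
  Downtown, Grocery: 154×122/345 = 54.458
  Suburban, Electronics: 191×47/345 = 26.020
  Suburban, Clothing: 191×176/345 = 97.438
  Suburban, Grocery: 191×122/345 = 67.542
Contributions (O − E)²/E:
  (26 − 20.980)²/20.980 = 1.2012
  (94 − 78.562)²/78.562 = 3.0337
  (34 − 54.458)²/54.458 = 7.6854
  (21 − 26.020)²/26.020 = 0.9685
  (82 − 97.438)²/97.438 = 2.4460
  (88 − 67.542)²/67.542 = 6.1966
χ² = 1.2012 + 3.0337 + 7.6854 + 0.9685 + 2.4460 + 6.1966 = 21.53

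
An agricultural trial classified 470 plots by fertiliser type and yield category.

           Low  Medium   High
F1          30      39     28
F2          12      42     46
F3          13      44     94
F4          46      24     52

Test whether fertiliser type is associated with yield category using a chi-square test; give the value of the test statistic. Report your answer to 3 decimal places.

61.072

Row totals: 97, 100, 151, 122. Column totals: 101, 149, 220. Grand total N = 470.
Expected counts (row total × column total / N):
  F1, Low: 97×101/470 = 20.8447
  F1, Medium: 97×149/470 = 30.7511
  F1, High: 97×220/470 = 45.4043
  F2, Low: 100×101/470 = 21.4894
  F2, Medium: 100×149/470 = 31.7021
  F2, High: 100×220/470 = 46.8085
  F3, Low: 151×101/470 = 32.4489
  F3, Medium: 151×149/470 = 47.8702
  F3, High: 151×220/470 = 70.6809
  F4, Low: 122×101/470 = 26.2170
  F4, Medium: 122×149/470 = 38.6766
  F4, High: 122×220/470 = 57.1064
Contributions (O − E)²/E:
  (30 − 20.8447)²/20.8447 = 4.0211
  (39 − 30.7511)²/30.7511 = 2.2127
  (28 − 45.4043)²/45.4043 = 6.6714
  (12 − 21.4894)²/21.4894 = 4.1904
  (42 − 31.7021)²/31.7021 = 3.3451
  (46 − 46.8085)²/46.8085 = 0.0140
  (13 − 32.4489)²/32.4489 = 11.6571
  (44 − 47.8702)²/47.8702 = 0.3129
  (94 − 70.6809)²/70.6809 = 7.6935
  (46 − 26.2170)²/26.2170 = 14.9280
  (24 − 38.6766)²/38.6766 = 5.5693
  (52 − 57.1064)²/57.1064 = 0.4566
χ² = 4.0211 + 2.2127 + 6.6714 + 4.1904 + 3.3451 + 0.0140 + 11.6571 + 0.3129 + 7.6935 + 14.9280 + 5.5693 + 0.4566 = 61.072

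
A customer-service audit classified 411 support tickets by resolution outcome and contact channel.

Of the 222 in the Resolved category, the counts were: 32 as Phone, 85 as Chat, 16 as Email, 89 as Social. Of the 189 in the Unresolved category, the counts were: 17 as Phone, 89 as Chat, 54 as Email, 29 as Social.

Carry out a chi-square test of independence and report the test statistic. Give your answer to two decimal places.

53.52

Row totals: 222, 189. Column totals: 49, 174, 70, 118. Grand total N = 411.
Expected counts (row total × column total / N):
  Resolved, Phone: 222×49/411 = 26.467
  Resolved, Chat: 222×174/411 = 93.985
  Resolved, Email: 222×70/411 = 37.810
  Resolved, Social: 222×118/411 = 63.737
  Unresolved, Phone: 189×49/411 = 22.533
  Unresolved, Chat: 189×174/411 = 80.015
  Unresolved, Email: 189×70/411 = 32.190
  Unresolved, Social: 189×118/411 = 54.263
Contributions (O − E)²/E:
  (32 − 26.467)²/26.467 = 1.1567
  (85 − 93.985)²/93.985 = 0.8590
  (16 − 37.810)²/37.810 = 12.5807
  (89 − 63.737)²/63.737 = 10.0133
  (17 − 22.533)²/22.533 = 1.3586
  (89 − 80.015)²/80.015 = 1.0089
  (54 − 32.190)²/32.190 = 14.7771
  (29 − 54.263)²/54.263 = 11.7616
χ² = 1.1567 + 0.8590 + 12.5807 + 10.0133 + 1.3586 + 1.0089 + 14.7771 + 11.7616 = 53.52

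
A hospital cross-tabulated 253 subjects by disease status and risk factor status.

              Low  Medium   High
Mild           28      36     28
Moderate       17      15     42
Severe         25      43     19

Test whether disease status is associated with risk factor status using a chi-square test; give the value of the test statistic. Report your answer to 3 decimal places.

24.964

Row totals: 92, 74, 87. Column totals: 70, 94, 89. Grand total N = 253.
Expected counts (row total × column total / N):
  Mild, Low: 92×70/253 = 25.4545
  Mild, Medium: 92×94/253 = 34.1818
  Mild, High: 92×89/253 = 32.3636
  Moderate, Low: 74×70/253 = 20.4743
  Moderate, Medium: 74×94/253 = 27.4941
  Moderate, High: 74×89/253 = 26.0316
  Severe, Low: 87×70/253 = 24.0711
  Severe, Medium: 87×94/253 = 32.3241
  Severe, High: 87×89/253 = 30.6047
Contributions (O − E)²/E:
  (28 − 25.4545)²/25.4545 = 0.2546
  (36 − 34.1818)²/34.1818 = 0.0967
  (28 − 32.3636)²/32.3636 = 0.5883
  (17 − 20.4743)²/20.4743 = 0.5896
  (15 − 27.4941)²/27.4941 = 5.6777
  (42 − 26.0316)²/26.0316 = 9.7954
  (25 − 24.0711)²/24.0711 = 0.0358
  (43 − 32.3241)²/32.3241 = 3.5260
  (19 − 30.6047)²/30.6047 = 4.4003
χ² = 0.2546 + 0.0967 + 0.5883 + 0.5896 + 5.6777 + 9.7954 + 0.0358 + 3.5260 + 4.4003 = 24.964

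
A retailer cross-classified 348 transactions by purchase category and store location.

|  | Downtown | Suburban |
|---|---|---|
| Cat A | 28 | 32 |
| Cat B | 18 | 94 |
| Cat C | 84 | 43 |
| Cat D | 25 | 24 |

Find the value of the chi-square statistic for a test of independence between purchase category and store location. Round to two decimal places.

61.68

Row totals: 60, 112, 127, 49. Column totals: 155, 193. Grand total N = 348.
Expected counts (row total × column total / N):
  Cat A, Downtown: 60×155/348 = 26.724
  Cat A, Suburban: 60×193/348 = 33.276
  Cat B, Downtown: 112×155/348 = 49.885
  Cat B, Suburban: 112×193/348 = 62.115
  Cat C, Downtown: 127×155/348 = 56.566
  Cat C, Suburban: 127×193/348 = 70.434
  Cat D, Downtown: 49×155/348 = 21.825
  Cat D, Suburban: 49×193/348 = 27.175
Contributions (O − E)²/E:
  (28 − 26.724)²/26.724 = 0.0609
  (32 − 33.276)²/33.276 = 0.0489
  (18 − 49.885)²/49.885 = 20.3799
  (94 − 62.115)²/62.115 = 16.3673
  (84 − 56.566)²/56.566 = 13.3052
  (43 − 70.434)²/70.434 = 10.6855
  (25 − 21.825)²/21.825 = 0.4619
  (24 − 27.175)²/27.175 = 0.3710
χ² = 0.0609 + 0.0489 + 20.3799 + 16.3673 + 13.3052 + 10.6855 + 0.4619 + 0.3710 = 61.68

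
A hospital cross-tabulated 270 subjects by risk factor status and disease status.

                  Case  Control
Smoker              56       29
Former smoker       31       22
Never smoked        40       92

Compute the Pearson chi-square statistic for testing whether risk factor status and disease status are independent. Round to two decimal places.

29.75

Row totals: 85, 53, 132. Column totals: 127, 143. Grand total N = 270.
Expected counts (row total × column total / N):
  Smoker, Case: 85×127/270 = 39.981
  Smoker, Control: 85×143/270 = 45.019
  Former smoker, Case: 53×127/270 = 24.930
  Former smoker, Control: 53×143/270 = 28.070
  Never smoked, Case: 132×127/270 = 62.089
  Never smoked, Control: 132×143/270 = 69.911
Contributions (O − E)²/E:
  (56 − 39.981)²/39.981 = 6.4183
  (29 − 45.019)²/45.019 = 5.7000
  (31 − 24.930)²/24.930 = 1.4779
  (22 − 28.070)²/28.070 = 1.3126
  (40 − 62.089)²/62.089 = 7.8585
  (92 − 69.911)²/69.911 = 6.9792
χ² = 6.4183 + 5.7000 + 1.4779 + 1.3126 + 7.8585 + 6.9792 = 29.75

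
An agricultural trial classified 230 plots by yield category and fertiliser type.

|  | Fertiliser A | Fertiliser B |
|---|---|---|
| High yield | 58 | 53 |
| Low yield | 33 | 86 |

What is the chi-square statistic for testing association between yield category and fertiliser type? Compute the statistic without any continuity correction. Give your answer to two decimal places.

14.44

Row totals: 111, 119. Column totals: 91, 139. Grand total N = 230.
Expected counts (row total × column total / N):
  High yield, Fertiliser A: 111×91/230 = 43.917
  High yield, Fertiliser B: 111×139/230 = 67.083
  Low yield, Fertiliser A: 119×91/230 = 47.083
  Low yield, Fertiliser B: 119×139/230 = 71.917
Contributions (O − E)²/E:
  (58 − 43.917)²/43.917 = 4.5160
  (53 − 67.083)²/67.083 = 2.9565
  (33 − 47.083)²/47.083 = 4.2124
  (86 − 71.917)²/71.917 = 2.7578
χ² = 4.5160 + 2.9565 + 4.2124 + 2.7578 = 14.44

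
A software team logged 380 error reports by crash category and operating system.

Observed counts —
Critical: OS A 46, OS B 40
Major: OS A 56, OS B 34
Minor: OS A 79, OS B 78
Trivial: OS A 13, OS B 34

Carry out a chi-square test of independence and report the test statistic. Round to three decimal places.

Row totals: 86, 90, 157, 47. Column totals: 194, 186. Grand total N = 380.
Expected counts (row total × column total / N):
  Critical, OS A: 86×194/380 = 43.9053
  Critical, OS B: 86×186/380 = 42.0947
  Major, OS A: 90×194/380 = 45.9474
  Major, OS B: 90×186/380 = 44.0526
  Minor, OS A: 157×194/380 = 80.1526
  Minor, OS B: 157×186/380 = 76.8474
  Trivial, OS A: 47×194/380 = 23.9947
  Trivial, OS B: 47×186/380 = 23.0053
Contributions (O − E)²/E:
  (46 − 43.9053)²/43.9053 = 0.0999
  (40 − 42.0947)²/42.0947 = 0.1042
  (56 − 45.9474)²/45.9474 = 2.1994
  (34 − 44.0526)²/44.0526 = 2.2940
  (79 − 80.1526)²/80.1526 = 0.0166
  (78 − 76.8474)²/76.8474 = 0.0173
  (13 − 23.9947)²/23.9947 = 5.0379
  (34 − 23.0053)²/23.0053 = 5.2546
χ² = 0.0999 + 0.1042 + 2.1994 + 2.2940 + 0.0166 + 0.0173 + 5.0379 + 5.2546 = 15.024

15.024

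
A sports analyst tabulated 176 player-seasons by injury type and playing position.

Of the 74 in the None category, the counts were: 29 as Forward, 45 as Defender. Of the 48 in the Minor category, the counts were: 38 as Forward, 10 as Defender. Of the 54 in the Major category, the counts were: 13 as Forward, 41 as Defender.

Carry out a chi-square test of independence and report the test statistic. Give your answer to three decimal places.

33.131

Row totals: 74, 48, 54. Column totals: 80, 96. Grand total N = 176.
Expected counts (row total × column total / N):
  None, Forward: 74×80/176 = 33.63636
  None, Defender: 74×96/176 = 40.36364
  Minor, Forward: 48×80/176 = 21.81818
  Minor, Defender: 48×96/176 = 26.18182
  Major, Forward: 54×80/176 = 24.54545
  Major, Defender: 54×96/176 = 29.45455
Contributions (O − E)²/E:
  (29 − 33.63636)²/33.63636 = 0.6391
  (45 − 40.36364)²/40.36364 = 0.5326
  (38 − 21.81818)²/21.81818 = 12.0015
  (10 − 26.18182)²/26.18182 = 10.0013
  (13 − 24.54545)²/24.54545 = 5.4306
  (41 − 29.45455)²/29.45455 = 4.5255
χ² = 0.6391 + 0.5326 + 12.0015 + 10.0013 + 5.4306 + 4.5255 = 33.131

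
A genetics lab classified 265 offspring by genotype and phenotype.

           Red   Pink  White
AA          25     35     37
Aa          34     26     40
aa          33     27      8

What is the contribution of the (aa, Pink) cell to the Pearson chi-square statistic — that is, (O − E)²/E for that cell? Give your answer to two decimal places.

Row total (aa) = 68; column total (Pink) = 88; N = 265.
Expected count E = 68 × 88 / 265 = 22.581.
Contribution = (O − E)²/E = (27 − 22.581)² / 22.581 = 0.86.

0.86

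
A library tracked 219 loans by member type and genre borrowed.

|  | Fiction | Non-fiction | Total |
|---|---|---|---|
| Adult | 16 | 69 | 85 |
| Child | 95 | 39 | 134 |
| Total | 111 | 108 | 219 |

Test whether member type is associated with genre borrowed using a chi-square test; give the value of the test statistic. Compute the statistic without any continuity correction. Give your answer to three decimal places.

56.420

Grand total N = 219.
Expected counts (row total × column total / N):
  Adult, Fiction: 85×111/219 = 43.0822
  Adult, Non-fiction: 85×108/219 = 41.9178
  Child, Fiction: 134×111/219 = 67.9178
  Child, Non-fiction: 134×108/219 = 66.0822
Contributions (O − E)²/E:
  (16 − 43.0822)²/43.0822 = 17.0243
  (69 − 41.9178)²/41.9178 = 17.4972
  (95 − 67.9178)²/67.9178 = 10.7990
  (39 − 66.0822)²/66.0822 = 11.0990
χ² = 17.0243 + 17.4972 + 10.7990 + 11.0990 = 56.420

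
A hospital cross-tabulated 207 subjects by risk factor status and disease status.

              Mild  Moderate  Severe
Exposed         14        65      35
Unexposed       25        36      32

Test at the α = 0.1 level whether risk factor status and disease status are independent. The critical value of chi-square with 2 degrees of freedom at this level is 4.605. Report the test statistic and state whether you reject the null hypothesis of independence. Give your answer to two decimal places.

9.53; reject H₀

Row totals: 114, 93. Column totals: 39, 101, 67. Grand total N = 207.
Expected counts (row total × column total / N):
  Exposed, Mild: 114×39/207 = 21.478
  Exposed, Moderate: 114×101/207 = 55.623
  Exposed, Severe: 114×67/207 = 36.899
  Unexposed, Mild: 93×39/207 = 17.522
  Unexposed, Moderate: 93×101/207 = 45.377
  Unexposed, Severe: 93×67/207 = 30.101
Contributions (O − E)²/E:
  (14 − 21.478)²/21.478 = 2.6036
  (65 − 55.623)²/55.623 = 1.5808
  (35 − 36.899)²/36.899 = 0.0977
  (25 − 17.522)²/17.522 = 3.1914
  (36 − 45.377)²/45.377 = 1.9377
  (32 − 30.101)²/30.101 = 0.1198
χ² = 2.6036 + 1.5808 + 0.0977 + 3.1914 + 1.9377 + 0.1198 = 9.53
df = (2−1)(3−1) = 2. Since 9.53 > 4.605, reject the null hypothesis of independence at α = 0.1.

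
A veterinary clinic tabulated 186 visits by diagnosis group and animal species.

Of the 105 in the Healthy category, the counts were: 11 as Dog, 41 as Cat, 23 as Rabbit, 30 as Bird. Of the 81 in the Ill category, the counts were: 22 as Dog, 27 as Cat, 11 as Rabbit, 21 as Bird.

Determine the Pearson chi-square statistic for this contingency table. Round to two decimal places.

9.43

Row totals: 105, 81. Column totals: 33, 68, 34, 51. Grand total N = 186.
Expected counts (row total × column total / N):
  Healthy, Dog: 105×33/186 = 18.629
  Healthy, Cat: 105×68/186 = 38.387
  Healthy, Rabbit: 105×34/186 = 19.194
  Healthy, Bird: 105×51/186 = 28.790
  Ill, Dog: 81×33/186 = 14.371
  Ill, Cat: 81×68/186 = 29.613
  Ill, Rabbit: 81×34/186 = 14.806
  Ill, Bird: 81×51/186 = 22.210
Contributions (O − E)²/E:
  (11 − 18.629)²/18.629 = 3.1242
  (41 − 38.387)²/38.387 = 0.1779
  (23 − 19.194)²/19.194 = 0.7547
  (30 − 28.790)²/28.790 = 0.0509
  (22 − 14.371)²/14.371 = 4.0499
  (27 − 29.613)²/29.613 = 0.2306
  (11 − 14.806)²/14.806 = 0.9784
  (21 − 22.210)²/22.210 = 0.0659
χ² = 3.1242 + 0.1779 + 0.7547 + 0.0509 + 4.0499 + 0.2306 + 0.9784 + 0.0659 = 9.43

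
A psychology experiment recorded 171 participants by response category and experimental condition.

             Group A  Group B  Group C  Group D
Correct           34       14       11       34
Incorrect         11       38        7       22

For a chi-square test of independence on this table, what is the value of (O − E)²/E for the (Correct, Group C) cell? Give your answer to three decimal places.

Row total (Correct) = 93; column total (Group C) = 18; N = 171.
Expected count E = 93 × 18 / 171 = 9.7895.
Contribution = (O − E)²/E = (11 − 9.7895)² / 9.7895 = 0.150.

0.150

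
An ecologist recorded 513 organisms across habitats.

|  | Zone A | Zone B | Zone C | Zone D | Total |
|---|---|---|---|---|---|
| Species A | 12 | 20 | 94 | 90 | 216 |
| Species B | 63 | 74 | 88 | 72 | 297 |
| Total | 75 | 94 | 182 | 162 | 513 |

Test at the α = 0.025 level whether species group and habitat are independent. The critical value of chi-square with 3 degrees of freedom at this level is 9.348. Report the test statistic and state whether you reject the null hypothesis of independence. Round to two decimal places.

56.52; reject H₀

Grand total N = 513.
Expected counts (row total × column total / N):
  Species A, Zone A: 216×75/513 = 31.579
  Species A, Zone B: 216×94/513 = 39.579
  Species A, Zone C: 216×182/513 = 76.632
  Species A, Zone D: 216×162/513 = 68.211
  Species B, Zone A: 297×75/513 = 43.421
  Species B, Zone B: 297×94/513 = 54.421
  Species B, Zone C: 297×182/513 = 105.368
  Species B, Zone D: 297×162/513 = 93.789
Contributions (O − E)²/E:
  (12 − 31.579)²/31.579 = 12.1390
  (20 − 39.579)²/39.579 = 9.6854
  (94 − 76.632)²/76.632 = 3.9363
  (90 − 68.211)²/68.211 = 6.9602
  (63 − 43.421)²/43.421 = 8.8284
  (74 − 54.421)²/54.421 = 7.0439
  (88 − 105.368)²/105.368 = 2.8628
  (72 − 93.789)²/93.789 = 5.0620
χ² = 12.1390 + 9.6854 + 3.9363 + 6.9602 + 8.8284 + 7.0439 + 2.8628 + 5.0620 = 56.52
df = (2−1)(4−1) = 3. Since 56.52 > 9.348, reject the null hypothesis of independence at α = 0.025.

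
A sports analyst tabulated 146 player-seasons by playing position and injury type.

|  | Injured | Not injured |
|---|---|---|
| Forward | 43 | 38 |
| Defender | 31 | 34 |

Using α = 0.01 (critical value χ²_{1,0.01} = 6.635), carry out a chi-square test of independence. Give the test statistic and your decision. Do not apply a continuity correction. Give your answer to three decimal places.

Row totals: 81, 65. Column totals: 74, 72. Grand total N = 146.
Expected counts (row total × column total / N):
  Forward, Injured: 81×74/146 = 41.0548
  Forward, Not injured: 81×72/146 = 39.9452
  Defender, Injured: 65×74/146 = 32.9452
  Defender, Not injured: 65×72/146 = 32.0548
Contributions (O − E)²/E:
  (43 − 41.0548)²/41.0548 = 0.0922
  (38 − 39.9452)²/39.9452 = 0.0947
  (31 − 32.9452)²/32.9452 = 0.1149
  (34 − 32.0548)²/32.0548 = 0.1180
χ² = 0.0922 + 0.0947 + 0.1149 + 0.1180 = 0.420
df = (2−1)(2−1) = 1. Since 0.420 < 6.635, fail to reject the null hypothesis of independence at α = 0.01.

0.420; fail to reject H₀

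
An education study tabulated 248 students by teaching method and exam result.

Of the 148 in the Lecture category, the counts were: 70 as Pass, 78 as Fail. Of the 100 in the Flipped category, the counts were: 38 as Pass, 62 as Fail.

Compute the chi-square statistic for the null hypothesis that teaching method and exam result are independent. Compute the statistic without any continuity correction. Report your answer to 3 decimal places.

Row totals: 148, 100. Column totals: 108, 140. Grand total N = 248.
Expected counts (row total × column total / N):
  Lecture, Pass: 148×108/248 = 64.4516
  Lecture, Fail: 148×140/248 = 83.5484
  Flipped, Pass: 100×108/248 = 43.5484
  Flipped, Fail: 100×140/248 = 56.4516
Contributions (O − E)²/E:
  (70 − 64.4516)²/64.4516 = 0.4776
  (78 − 83.5484)²/83.5484 = 0.3685
  (38 − 43.5484)²/43.5484 = 0.7069
  (62 − 56.4516)²/56.4516 = 0.5453
χ² = 0.4776 + 0.3685 + 0.7069 + 0.5453 = 2.098

2.098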